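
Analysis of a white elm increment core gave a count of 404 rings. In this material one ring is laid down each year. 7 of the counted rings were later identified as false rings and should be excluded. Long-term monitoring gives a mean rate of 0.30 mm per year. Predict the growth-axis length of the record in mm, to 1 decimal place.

After corrections the count is 404 − 7 = 397 rings.
397 years at 0.30 mm/year gives 0.30 × 397 = 119.1 mm.

119.1 mm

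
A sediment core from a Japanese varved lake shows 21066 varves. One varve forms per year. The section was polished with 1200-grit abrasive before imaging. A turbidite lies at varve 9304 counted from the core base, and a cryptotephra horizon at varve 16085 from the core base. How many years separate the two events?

The two markers are separated by 16085 − 9304 = 6781 varves.
That is 6781 years at one varve per year.

6781 years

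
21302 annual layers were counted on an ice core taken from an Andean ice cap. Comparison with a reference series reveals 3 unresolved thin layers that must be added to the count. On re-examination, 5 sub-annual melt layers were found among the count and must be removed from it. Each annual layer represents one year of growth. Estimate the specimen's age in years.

21300 years

Correcting the raw count gives 21302 − 5 + 3 = 21300 true annual layers.
With a one-to-one annual layer periodicity this is 21300 years.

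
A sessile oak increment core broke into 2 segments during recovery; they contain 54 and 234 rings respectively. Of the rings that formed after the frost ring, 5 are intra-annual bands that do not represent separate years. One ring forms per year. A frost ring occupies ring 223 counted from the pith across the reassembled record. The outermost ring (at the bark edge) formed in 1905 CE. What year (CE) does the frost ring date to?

1845 CE

Total rings = 54 + 234 = 288.
The frost ring sits at ring 223 from the pith, so 288 − 223 = 65 rings formed after it.
Excluding 5 false rings: 65 − 5 = 60.
The ring at the bark edge is 1905 CE, so the frost ring dates to 1905 − 60 = 1845 CE.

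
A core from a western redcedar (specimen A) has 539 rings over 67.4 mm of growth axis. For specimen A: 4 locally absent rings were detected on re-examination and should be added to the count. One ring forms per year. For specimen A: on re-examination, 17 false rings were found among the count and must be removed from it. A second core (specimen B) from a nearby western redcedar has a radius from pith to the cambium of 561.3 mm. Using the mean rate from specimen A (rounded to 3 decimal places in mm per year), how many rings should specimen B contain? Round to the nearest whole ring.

4385 rings

Specimen A: after corrections the count is 539 − 17 + 4 = 526 rings.
A: Mean rate = 67.4 mm / 526 years ≈ 0.128 mm/yr.
For B, 561.3 / 0.128 = 4385.16 years ≈ 4385 rings.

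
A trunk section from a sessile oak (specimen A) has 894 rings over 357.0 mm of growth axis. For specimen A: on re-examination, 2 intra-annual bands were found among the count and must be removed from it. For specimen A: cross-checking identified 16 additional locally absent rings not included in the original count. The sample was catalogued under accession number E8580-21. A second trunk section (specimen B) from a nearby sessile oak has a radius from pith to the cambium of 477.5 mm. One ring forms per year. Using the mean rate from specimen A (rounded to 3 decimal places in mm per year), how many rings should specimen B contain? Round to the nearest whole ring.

Specimen A: after corrections the count is 894 − 2 + 16 = 908 rings.
A: Extension rate ≈ 357.0 / 908 = 0.393 mm per year.
Specimen B: 477.5 mm / 0.393 mm per year = 1215.01 years ≈ 1215 rings.

1215 rings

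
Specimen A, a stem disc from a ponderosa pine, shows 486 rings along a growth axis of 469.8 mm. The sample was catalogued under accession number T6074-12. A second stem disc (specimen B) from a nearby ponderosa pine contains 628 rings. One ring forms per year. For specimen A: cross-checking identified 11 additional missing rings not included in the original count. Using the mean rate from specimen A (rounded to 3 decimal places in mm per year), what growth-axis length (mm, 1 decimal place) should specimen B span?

Specimen A: correcting the raw count gives 486 + 11 = 497 true rings.
A: Extension rate ≈ 469.8 / 497 = 0.945 mm/year.
B's length ≈ 0.945 × 628 = 593.5 mm.

593.5 mm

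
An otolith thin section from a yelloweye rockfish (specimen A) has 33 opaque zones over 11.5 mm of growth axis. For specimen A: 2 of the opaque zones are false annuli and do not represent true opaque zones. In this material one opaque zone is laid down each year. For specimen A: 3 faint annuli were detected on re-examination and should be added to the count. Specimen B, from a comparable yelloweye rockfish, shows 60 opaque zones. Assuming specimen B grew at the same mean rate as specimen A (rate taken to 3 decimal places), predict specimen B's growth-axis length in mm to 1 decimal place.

Specimen A: true opaque zone count = 33 − 2 + 3 = 34.
A: Extension rate ≈ 11.5 / 34 = 0.338 mm per year.
B's length ≈ 0.338 × 60 = 20.3 mm.

20.3 mm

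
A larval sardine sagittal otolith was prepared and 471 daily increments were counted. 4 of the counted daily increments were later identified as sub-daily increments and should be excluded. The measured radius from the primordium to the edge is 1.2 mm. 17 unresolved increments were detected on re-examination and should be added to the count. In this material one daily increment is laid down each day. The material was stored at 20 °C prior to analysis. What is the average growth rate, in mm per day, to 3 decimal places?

0.002 mm per day

After corrections the count is 471 − 4 + 17 = 484 daily increments.
Extension rate ≈ 1.2 / 484 = 0.002 mm per day.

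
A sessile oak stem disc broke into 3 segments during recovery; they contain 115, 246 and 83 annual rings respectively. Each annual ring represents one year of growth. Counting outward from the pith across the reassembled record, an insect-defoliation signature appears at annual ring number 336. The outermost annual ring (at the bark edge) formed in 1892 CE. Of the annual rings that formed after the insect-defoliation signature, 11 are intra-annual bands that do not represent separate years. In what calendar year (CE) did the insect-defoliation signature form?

Total annual rings = 115 + 246 + 83 = 444.
Between annual ring 336 and the bark edge there are 444 − 336 = 108 annual rings.
Removing the 11 false annual rings leaves 108 − 11 = 97 true annual rings beyond the insect-defoliation signature.
Counting back 97 years from 1892 CE places the insect-defoliation signature in 1892 − 97 = 1795 CE.

1795 CE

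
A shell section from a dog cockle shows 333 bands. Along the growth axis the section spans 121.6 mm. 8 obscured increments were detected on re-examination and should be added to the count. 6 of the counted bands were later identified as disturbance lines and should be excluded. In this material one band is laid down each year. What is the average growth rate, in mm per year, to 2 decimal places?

0.36 mm per year

Adjusted count: 333 − 6 + 8 = 335 bands.
121.6 mm over 335 years gives 121.6 / 335 ≈ 0.36 mm per year.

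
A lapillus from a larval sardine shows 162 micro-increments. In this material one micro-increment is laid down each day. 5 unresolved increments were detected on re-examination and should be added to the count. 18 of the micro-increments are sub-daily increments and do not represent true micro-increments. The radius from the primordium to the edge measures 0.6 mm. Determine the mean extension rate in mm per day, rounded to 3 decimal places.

Correcting the raw count gives 162 − 18 + 5 = 149 true micro-increments.
Mean rate = 0.6 mm / 149 days ≈ 0.004 mm per day.

0.004 mm per day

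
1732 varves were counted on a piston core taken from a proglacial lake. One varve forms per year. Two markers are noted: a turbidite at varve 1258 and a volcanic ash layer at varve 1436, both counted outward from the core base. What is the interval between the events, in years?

The two markers are separated by 1436 − 1258 = 178 varves.
That is 178 years at one varve per year.

178 years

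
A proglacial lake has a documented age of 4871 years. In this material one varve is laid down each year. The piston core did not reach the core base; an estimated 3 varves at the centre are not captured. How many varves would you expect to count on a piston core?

Expected varves over 4871 years: 4871.
4871 − 3 missed = 4868 varves expected in the prepared section.

4868 varves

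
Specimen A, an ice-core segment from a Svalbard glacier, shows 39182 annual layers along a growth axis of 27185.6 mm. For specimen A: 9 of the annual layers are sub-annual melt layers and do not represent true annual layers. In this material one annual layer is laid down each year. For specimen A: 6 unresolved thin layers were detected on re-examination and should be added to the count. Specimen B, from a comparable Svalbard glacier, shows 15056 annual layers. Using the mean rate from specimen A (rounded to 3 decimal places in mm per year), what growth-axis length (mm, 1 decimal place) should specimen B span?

Specimen A: correcting the raw count gives 39182 − 9 + 6 = 39179 true annual layers.
A: 27185.6 mm over 39179 years gives 27185.6 / 39179 ≈ 0.694 mm/year.
Length of B = 0.694 × 15056 = 10448.9 mm.

10448.9 mm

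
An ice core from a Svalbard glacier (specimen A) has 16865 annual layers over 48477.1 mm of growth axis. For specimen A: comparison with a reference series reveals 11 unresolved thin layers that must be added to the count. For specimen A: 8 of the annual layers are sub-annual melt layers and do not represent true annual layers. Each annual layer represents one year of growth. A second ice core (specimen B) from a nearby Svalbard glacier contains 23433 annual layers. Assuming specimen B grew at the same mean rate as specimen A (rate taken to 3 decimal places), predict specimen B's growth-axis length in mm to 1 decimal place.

Specimen A: true annual layer count = 16865 − 8 + 11 = 16868.
A: 48477.1 mm over 16868 years gives 48477.1 / 16868 ≈ 2.874 mm per year.
For B, 2.874 mm/year × 23433 years = 67346.4 mm.

67346.4 mm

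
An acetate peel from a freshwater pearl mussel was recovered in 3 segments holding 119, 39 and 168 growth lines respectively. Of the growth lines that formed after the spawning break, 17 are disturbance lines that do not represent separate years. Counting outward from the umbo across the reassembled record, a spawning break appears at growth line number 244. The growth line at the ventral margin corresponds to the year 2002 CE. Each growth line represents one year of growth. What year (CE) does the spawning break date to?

1937 CE

Total growth lines = 119 + 39 + 168 = 326.
The spawning break sits at growth line 244 from the umbo, so 326 − 244 = 82 growth lines formed after it.
82 − 17 false = 65 true growth lines after the spawning break.
The growth line at the ventral margin is 2002 CE, so the spawning break dates to 2002 − 65 = 1937 CE.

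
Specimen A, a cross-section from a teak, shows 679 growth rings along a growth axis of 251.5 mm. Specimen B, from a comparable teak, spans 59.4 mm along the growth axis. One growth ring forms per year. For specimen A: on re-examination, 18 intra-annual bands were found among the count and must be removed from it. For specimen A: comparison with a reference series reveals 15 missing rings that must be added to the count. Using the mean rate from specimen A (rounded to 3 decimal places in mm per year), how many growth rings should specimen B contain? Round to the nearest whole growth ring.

Specimen A: correcting the raw count gives 679 − 18 + 15 = 676 true growth rings.
A: Extension rate ≈ 251.5 / 676 = 0.372 mm per year.
Specimen B: 59.4 mm / 0.372 mm per year = 159.68 years ≈ 160 growth rings.

160 growth rings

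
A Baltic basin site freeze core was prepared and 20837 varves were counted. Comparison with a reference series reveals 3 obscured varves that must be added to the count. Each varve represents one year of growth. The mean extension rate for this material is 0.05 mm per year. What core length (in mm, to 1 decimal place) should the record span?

After corrections the count is 20837 + 3 = 20840 varves.
20840 years at 0.05 mm/year gives 0.05 × 20840 = 1042.0 mm.

1042.0 mm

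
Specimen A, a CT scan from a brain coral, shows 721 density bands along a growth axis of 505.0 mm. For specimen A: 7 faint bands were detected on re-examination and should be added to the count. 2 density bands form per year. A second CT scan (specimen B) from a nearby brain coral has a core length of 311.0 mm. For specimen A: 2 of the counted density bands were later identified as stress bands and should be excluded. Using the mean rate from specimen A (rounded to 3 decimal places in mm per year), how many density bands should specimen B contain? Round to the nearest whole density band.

Specimen A: after corrections the count is 721 − 2 + 7 = 726 density bands.
Specimen A: with 2 density bands per year, 726 / 2 = 363 years.
A: 505.0 mm over 363 years gives 505.0 / 363 ≈ 1.391 mm/year.
For B, 311.0 / 1.391 = 223.58 years; at 2 density bands per year that is 223.58 × 2 ≈ 447 density bands.

447 density bands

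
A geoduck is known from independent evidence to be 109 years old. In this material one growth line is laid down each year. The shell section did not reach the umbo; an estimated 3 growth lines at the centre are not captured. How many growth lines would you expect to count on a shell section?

106 growth lines

At one growth line per year, 109 years correspond to 109 growth lines.
109 − 3 missed = 106 growth lines expected in the prepared section.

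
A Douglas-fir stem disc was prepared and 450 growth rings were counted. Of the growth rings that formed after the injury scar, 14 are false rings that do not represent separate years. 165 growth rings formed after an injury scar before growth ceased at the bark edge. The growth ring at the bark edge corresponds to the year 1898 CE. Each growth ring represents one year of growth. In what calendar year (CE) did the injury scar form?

1747 CE

There are 165 growth rings younger than the injury scar.
Excluding 14 false growth rings: 165 − 14 = 151.
Counting back 151 years from 1898 CE places the injury scar in 1898 − 151 = 1747 CE.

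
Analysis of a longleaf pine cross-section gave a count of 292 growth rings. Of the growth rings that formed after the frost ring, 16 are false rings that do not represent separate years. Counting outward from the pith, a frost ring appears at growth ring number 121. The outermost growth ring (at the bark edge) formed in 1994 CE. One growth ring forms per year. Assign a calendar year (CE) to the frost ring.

292 − 121 = 171 growth rings lie beyond the frost ring toward the bark edge.
Excluding 16 false growth rings: 171 − 16 = 155.
Counting back 155 years from 1994 CE places the frost ring in 1994 − 155 = 1839 CE.

1839 CE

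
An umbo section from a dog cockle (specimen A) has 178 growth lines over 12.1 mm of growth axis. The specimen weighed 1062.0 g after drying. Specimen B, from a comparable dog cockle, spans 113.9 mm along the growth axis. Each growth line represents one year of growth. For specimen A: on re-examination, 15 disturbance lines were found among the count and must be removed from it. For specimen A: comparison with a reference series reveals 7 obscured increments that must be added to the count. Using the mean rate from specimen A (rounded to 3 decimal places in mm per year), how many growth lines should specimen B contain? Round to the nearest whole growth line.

Specimen A: correcting the raw count gives 178 − 15 + 7 = 170 true growth lines.
A: Extension rate ≈ 12.1 / 170 = 0.071 mm/year.
B spans 113.9 / 0.071 = 1604.23 years ≈ 1604 growth lines.

1604 growth lines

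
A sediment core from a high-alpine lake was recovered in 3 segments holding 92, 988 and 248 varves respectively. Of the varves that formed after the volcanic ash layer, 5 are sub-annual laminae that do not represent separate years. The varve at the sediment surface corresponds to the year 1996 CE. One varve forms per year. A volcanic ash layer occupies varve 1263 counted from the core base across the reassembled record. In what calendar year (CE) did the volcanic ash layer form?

1936 CE

Total varves = 92 + 988 + 248 = 1328.
The volcanic ash layer sits at varve 1263 from the core base, so 1328 − 1263 = 65 varves formed after it.
65 − 5 false = 60 true varves after the volcanic ash layer.
The varve at the sediment surface is 1996 CE, so the volcanic ash layer dates to 1996 − 60 = 1936 CE.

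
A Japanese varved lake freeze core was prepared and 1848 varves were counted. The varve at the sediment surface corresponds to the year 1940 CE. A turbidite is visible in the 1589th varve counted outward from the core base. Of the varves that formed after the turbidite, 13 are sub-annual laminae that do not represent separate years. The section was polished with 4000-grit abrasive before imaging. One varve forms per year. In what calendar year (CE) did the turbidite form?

1848 − 1589 = 259 varves lie beyond the turbidite toward the sediment surface.
Removing the 13 false varves leaves 259 − 13 = 246 true varves beyond the turbidite.
1940 − 246 = 1694 CE.

1694 CE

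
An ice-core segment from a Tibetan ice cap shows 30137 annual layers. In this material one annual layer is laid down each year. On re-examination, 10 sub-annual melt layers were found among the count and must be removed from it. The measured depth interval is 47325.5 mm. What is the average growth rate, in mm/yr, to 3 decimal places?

1.571 mm/yr

After corrections the count is 30137 − 10 = 30127 annual layers.
Mean rate = 47325.5 mm / 30127 years ≈ 1.571 mm/yr.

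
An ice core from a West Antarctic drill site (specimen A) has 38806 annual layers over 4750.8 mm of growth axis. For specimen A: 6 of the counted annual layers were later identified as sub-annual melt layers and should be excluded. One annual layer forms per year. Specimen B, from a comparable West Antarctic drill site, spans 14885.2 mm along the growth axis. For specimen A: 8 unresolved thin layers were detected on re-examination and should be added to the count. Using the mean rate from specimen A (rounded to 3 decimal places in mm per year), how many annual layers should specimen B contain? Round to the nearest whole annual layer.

122010 annual layers

Specimen A: true annual layer count = 38806 − 6 + 8 = 38808.
A: Mean rate = 4750.8 mm / 38808 years ≈ 0.122 mm per year.
B spans 14885.2 / 0.122 = 122009.84 years ≈ 122010 annual layers.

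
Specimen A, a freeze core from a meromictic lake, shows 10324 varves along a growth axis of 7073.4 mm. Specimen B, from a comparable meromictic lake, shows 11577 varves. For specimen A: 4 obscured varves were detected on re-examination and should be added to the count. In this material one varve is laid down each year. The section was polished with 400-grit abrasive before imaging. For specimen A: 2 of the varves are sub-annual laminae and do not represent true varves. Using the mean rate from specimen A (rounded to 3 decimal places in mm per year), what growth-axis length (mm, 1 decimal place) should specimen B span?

7930.2 mm

Specimen A: true varve count = 10324 − 2 + 4 = 10326.
A: 7073.4 mm over 10326 years gives 7073.4 / 10326 ≈ 0.685 mm/yr.
For B, 0.685 mm/year × 11577 years = 7930.2 mm.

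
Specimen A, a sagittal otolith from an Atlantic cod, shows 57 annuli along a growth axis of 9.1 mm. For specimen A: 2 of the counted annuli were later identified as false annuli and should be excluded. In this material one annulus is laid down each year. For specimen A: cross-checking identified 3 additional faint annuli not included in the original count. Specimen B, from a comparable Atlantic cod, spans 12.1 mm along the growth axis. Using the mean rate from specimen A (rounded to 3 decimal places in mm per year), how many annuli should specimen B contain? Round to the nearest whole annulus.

Specimen A: after corrections the count is 57 − 2 + 3 = 58 annuli.
A: 9.1 mm over 58 years gives 9.1 / 58 ≈ 0.157 mm/yr.
Specimen B: 12.1 mm / 0.157 mm per year = 77.07 years ≈ 77 annuli.

77 annuli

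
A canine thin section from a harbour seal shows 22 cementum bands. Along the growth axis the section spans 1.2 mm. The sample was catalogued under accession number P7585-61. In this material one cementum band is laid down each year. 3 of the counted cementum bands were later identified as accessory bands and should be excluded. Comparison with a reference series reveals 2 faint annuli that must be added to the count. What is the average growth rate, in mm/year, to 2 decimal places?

After corrections the count is 22 − 3 + 2 = 21 cementum bands.
1.2 mm over 21 years gives 1.2 / 21 ≈ 0.06 mm/year.

0.06 mm/year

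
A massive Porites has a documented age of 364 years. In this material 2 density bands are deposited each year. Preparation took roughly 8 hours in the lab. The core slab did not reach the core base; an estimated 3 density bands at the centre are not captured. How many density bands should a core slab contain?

725 density bands

With 2 density bands per year, 364 years would produce 364 × 2 = 728 density bands.
Less the 3 uncaptured density bands: 728 − 3 = 725.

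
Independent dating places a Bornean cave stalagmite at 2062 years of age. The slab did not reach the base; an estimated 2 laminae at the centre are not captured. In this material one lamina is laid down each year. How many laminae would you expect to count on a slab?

2060 laminae

At one lamina per year, 2062 years correspond to 2062 laminae.
Subtracting the 2 laminae not captured gives 2062 − 2 = 2060 laminae in the record.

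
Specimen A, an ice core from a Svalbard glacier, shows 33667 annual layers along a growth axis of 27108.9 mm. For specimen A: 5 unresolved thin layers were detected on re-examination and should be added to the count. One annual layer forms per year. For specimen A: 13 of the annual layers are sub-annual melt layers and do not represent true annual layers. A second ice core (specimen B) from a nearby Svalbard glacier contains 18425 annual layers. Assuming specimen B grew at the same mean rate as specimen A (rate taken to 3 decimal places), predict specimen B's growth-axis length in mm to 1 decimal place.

Specimen A: true annual layer count = 33667 − 13 + 5 = 33659.
A: 27108.9 mm over 33659 years gives 27108.9 / 33659 ≈ 0.805 mm/year.
Length of B = 0.805 × 18425 = 14832.1 mm.

14832.1 mm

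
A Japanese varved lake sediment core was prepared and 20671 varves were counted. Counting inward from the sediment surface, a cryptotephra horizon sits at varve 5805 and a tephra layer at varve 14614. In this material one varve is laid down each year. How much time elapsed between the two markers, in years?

8809 yr

14614 − 5805 = 8809 varves lie between the two events.
That is 8809 years at one varve per year.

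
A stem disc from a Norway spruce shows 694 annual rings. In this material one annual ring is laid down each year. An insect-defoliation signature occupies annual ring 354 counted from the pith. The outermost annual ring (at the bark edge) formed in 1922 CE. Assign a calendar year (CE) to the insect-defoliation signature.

The insect-defoliation signature sits at annual ring 354 from the pith, so 694 − 354 = 340 annual rings formed after it.
Counting back 340 years from 1922 CE places the insect-defoliation signature in 1922 − 340 = 1582 CE.

1582 CE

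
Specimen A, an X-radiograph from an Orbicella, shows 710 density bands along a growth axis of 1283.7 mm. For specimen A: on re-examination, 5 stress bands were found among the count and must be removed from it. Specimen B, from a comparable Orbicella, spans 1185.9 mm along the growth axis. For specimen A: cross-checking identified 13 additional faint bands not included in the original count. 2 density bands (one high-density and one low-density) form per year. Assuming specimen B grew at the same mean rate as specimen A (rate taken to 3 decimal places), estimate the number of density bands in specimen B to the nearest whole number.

663 density bands

Specimen A: correcting the raw count gives 710 − 5 + 13 = 718 true density bands.
Specimen A: dividing by 2 density bands per year: 718 / 2 = 359 years.
A: Extension rate ≈ 1283.7 / 359 = 3.576 mm/yr.
For B, 1185.9 / 3.576 = 331.63 years; at 2 density bands per year that is 331.63 × 2 ≈ 663 density bands.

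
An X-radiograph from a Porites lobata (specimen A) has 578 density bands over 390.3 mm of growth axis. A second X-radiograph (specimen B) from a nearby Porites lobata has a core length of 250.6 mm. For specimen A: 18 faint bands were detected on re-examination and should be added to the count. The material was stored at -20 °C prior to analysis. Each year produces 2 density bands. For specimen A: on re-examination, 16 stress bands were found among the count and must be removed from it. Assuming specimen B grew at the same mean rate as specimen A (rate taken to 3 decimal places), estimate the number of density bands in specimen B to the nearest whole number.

372 density bands

Specimen A: adjusted count: 578 − 16 + 18 = 580 density bands.
Specimen A: with 2 density bands per year, 580 / 2 = 290 years.
A: Extension rate ≈ 390.3 / 290 = 1.346 mm/year.
Specimen B: 250.6 mm / 1.346 mm per year = 186.18 years; at 2 density bands per year that is 186.18 × 2 ≈ 372 density bands.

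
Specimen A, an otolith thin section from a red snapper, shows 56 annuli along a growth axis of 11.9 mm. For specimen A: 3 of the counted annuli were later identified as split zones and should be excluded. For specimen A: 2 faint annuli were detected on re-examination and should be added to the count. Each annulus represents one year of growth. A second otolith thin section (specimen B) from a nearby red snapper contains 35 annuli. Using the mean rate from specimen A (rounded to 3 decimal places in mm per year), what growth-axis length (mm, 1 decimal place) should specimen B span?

Specimen A: after corrections the count is 56 − 3 + 2 = 55 annuli.
A: Mean rate = 11.9 mm / 55 years ≈ 0.216 mm/yr.
B's length ≈ 0.216 × 35 = 7.6 mm.

7.6 mm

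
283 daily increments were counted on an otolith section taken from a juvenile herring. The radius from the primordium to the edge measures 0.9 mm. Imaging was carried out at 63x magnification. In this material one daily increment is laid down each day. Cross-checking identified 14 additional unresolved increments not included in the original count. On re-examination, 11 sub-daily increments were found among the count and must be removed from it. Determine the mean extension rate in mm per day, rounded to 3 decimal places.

0.003 mm per day

True daily increment count = 283 − 11 + 14 = 286.
Extension rate ≈ 0.9 / 286 = 0.003 mm per day.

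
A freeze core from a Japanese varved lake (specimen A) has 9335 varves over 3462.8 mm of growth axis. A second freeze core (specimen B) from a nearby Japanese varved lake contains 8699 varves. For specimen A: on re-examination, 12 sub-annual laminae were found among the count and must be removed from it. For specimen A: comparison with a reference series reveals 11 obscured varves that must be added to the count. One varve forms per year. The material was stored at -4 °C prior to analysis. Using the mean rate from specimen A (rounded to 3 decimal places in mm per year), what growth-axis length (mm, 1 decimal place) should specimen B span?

3227.3 mm

Specimen A: correcting the raw count gives 9335 − 12 + 11 = 9334 true varves.
A: Mean rate = 3462.8 mm / 9334 years ≈ 0.371 mm per year.
For B, 0.371 mm/year × 8699 years = 3227.3 mm.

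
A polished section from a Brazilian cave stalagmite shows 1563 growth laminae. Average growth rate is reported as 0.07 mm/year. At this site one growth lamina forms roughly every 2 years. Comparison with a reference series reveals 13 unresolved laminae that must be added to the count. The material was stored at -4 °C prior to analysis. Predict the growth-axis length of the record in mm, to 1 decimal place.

220.6 mm

True growth lamina count = 1563 + 13 = 1576.
Multiplying by 2 years per growth lamina: 1576 × 2 = 3152 years.
3152 years at 0.07 mm/year gives 0.07 × 3152 = 220.6 mm.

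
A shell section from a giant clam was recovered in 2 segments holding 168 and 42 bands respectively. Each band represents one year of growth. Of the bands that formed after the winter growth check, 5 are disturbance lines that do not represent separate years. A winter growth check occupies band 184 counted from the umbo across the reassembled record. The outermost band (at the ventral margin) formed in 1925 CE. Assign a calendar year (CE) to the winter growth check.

Total bands = 168 + 42 = 210.
The winter growth check sits at band 184 from the umbo, so 210 − 184 = 26 bands formed after it.
Removing the 5 false bands leaves 26 − 5 = 21 true bands beyond the winter growth check.
1925 − 21 = 1904 CE.

1904 CE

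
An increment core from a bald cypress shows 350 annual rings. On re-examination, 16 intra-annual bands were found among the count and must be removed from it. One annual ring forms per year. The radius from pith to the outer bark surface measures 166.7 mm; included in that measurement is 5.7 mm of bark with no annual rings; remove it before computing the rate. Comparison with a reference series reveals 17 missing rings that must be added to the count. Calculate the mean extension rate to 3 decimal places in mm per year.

After corrections the count is 350 − 16 + 17 = 351 annual rings.
The growth record spans 166.7 − 5.7 = 161.0 mm.
Mean rate = 161.0 mm / 351 years ≈ 0.459 mm per year.

0.459 mm per year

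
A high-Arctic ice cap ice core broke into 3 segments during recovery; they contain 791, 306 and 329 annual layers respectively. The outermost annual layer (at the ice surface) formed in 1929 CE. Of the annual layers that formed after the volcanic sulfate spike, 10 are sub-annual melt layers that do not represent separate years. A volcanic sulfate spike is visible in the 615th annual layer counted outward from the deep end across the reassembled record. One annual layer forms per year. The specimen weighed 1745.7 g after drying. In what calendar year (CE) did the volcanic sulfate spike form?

1128 CE

Total annual layers = 791 + 306 + 329 = 1426.
1426 − 615 = 811 annual layers lie beyond the volcanic sulfate spike toward the ice surface.
Excluding 10 false annual layers: 811 − 10 = 801.
Counting back 801 years from 1929 CE places the volcanic sulfate spike in 1929 − 801 = 1128 CE.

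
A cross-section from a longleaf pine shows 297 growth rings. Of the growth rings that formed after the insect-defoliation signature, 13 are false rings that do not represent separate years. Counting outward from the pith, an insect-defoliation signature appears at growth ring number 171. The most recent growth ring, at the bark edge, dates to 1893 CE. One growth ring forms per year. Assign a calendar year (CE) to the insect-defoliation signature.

297 − 171 = 126 growth rings lie beyond the insect-defoliation signature toward the bark edge.
Removing the 13 false growth rings leaves 126 − 13 = 113 true growth rings beyond the insect-defoliation signature.
1893 − 113 = 1780 CE.

1780 CE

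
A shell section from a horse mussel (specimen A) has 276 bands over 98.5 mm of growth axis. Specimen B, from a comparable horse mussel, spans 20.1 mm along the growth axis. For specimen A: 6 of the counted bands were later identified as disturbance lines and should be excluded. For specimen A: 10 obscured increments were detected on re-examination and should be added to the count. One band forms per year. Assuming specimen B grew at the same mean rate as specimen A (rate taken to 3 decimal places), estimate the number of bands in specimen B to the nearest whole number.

Specimen A: correcting the raw count gives 276 − 6 + 10 = 280 true bands.
A: Mean rate = 98.5 mm / 280 years ≈ 0.352 mm/year.
B spans 20.1 / 0.352 = 57.10 years ≈ 57 bands.

57 bands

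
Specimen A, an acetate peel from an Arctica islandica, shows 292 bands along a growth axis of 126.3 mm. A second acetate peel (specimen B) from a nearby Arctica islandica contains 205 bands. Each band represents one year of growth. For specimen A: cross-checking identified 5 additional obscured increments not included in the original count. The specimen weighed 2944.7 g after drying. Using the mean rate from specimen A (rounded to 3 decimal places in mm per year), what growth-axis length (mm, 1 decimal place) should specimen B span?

87.1 mm

Specimen A: after corrections the count is 292 + 5 = 297 bands.
A: 126.3 mm over 297 years gives 126.3 / 297 ≈ 0.425 mm per year.
For B, 0.425 mm/year × 205 years = 87.1 mm.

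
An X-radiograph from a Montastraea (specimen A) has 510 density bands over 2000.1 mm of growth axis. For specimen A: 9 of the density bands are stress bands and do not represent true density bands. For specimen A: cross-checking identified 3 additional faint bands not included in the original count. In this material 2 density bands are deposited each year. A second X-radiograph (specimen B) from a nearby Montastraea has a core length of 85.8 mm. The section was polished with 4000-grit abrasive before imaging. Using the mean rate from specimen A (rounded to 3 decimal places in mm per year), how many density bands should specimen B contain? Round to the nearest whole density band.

22 density bands

Specimen A: after corrections the count is 510 − 9 + 3 = 504 density bands.
Specimen A: with 2 density bands per year, 504 / 2 = 252 years.
A: 2000.1 mm over 252 years gives 2000.1 / 252 ≈ 7.937 mm/yr.
For B, 85.8 / 7.937 = 10.81 years; at 2 density bands per year that is 10.81 × 2 ≈ 22 density bands.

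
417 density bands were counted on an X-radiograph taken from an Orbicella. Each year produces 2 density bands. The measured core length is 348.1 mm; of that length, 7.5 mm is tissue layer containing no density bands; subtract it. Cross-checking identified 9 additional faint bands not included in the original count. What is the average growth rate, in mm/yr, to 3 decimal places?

1.599 mm/yr

Correcting the raw count gives 417 + 9 = 426 true density bands.
With 2 density bands per year, 426 / 2 = 213 years.
Removing the 7.5 mm offcut leaves 348.1 − 7.5 = 340.6 mm.
Mean rate = 340.6 mm / 213 years ≈ 1.599 mm/yr.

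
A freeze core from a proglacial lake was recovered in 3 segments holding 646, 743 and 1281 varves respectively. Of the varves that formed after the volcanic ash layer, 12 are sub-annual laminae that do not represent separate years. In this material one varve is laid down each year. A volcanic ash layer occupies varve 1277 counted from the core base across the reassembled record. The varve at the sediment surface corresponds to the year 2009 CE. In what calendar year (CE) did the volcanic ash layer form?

628 CE

Total varves = 646 + 743 + 1281 = 2670.
Between varve 1277 and the sediment surface there are 2670 − 1277 = 1393 varves.
1393 − 12 false = 1381 true varves after the volcanic ash layer.
Counting back 1381 years from 2009 CE places the volcanic ash layer in 2009 − 1381 = 628 CE.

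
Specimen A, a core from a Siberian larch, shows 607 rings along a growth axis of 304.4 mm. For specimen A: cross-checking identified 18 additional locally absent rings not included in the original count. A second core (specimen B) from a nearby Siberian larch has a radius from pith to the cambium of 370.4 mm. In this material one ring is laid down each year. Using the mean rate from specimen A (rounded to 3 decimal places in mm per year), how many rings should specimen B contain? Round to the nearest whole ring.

Specimen A: correcting the raw count gives 607 + 18 = 625 true rings.
A: 304.4 mm over 625 years gives 304.4 / 625 ≈ 0.487 mm per year.
B spans 370.4 / 0.487 = 760.57 years ≈ 761 rings.

761 rings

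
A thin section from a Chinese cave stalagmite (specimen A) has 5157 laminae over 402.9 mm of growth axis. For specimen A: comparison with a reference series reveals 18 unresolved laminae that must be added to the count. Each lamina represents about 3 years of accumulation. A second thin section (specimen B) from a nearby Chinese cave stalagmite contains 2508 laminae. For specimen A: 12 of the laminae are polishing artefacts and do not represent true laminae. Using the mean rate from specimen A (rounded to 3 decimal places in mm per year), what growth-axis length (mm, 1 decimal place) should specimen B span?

195.6 mm

Specimen A: true lamina count = 5157 − 12 + 18 = 5163.
Specimen A: multiplying by 3 years per lamina: 5163 × 3 = 15489 years.
A: 402.9 mm over 15489 years gives 402.9 / 15489 ≈ 0.026 mm per year.
Specimen B: multiplying by 3 years per lamina: 2508 × 3 = 7524 years. B's length ≈ 0.026 × 7524 = 195.6 mm.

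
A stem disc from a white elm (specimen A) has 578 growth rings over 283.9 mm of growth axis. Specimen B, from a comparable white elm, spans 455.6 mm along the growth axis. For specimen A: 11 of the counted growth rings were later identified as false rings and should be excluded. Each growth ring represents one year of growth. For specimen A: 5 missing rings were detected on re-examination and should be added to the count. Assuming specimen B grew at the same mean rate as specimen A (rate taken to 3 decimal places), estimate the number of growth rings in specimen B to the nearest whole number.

919 growth rings

Specimen A: adjusted count: 578 − 11 + 5 = 572 growth rings.
A: Mean rate = 283.9 mm / 572 years ≈ 0.496 mm/yr.
Specimen B: 455.6 mm / 0.496 mm per year = 918.55 years ≈ 919 growth rings.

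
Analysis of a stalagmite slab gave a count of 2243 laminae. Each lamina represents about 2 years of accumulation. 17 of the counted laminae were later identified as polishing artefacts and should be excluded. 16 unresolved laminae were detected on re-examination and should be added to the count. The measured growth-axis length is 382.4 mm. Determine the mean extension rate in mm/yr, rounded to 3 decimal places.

0.085 mm/yr

After corrections the count is 2243 − 17 + 16 = 2242 laminae.
Multiplying by 2 years per lamina: 2242 × 2 = 4484 years.
382.4 mm over 4484 years gives 382.4 / 4484 ≈ 0.085 mm/yr.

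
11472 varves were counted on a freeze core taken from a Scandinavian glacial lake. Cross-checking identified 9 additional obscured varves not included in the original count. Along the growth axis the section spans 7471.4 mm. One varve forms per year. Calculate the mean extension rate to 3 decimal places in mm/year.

After corrections the count is 11472 + 9 = 11481 varves.
7471.4 mm over 11481 years gives 7471.4 / 11481 ≈ 0.651 mm/year.

0.651 mm/year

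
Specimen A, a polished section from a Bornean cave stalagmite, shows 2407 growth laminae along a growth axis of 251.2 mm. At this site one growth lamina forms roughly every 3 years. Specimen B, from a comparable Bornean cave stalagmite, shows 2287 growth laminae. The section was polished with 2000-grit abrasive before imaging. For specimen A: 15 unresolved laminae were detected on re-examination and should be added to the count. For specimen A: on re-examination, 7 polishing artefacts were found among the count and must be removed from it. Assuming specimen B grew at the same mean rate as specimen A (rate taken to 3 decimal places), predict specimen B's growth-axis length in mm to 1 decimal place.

Specimen A: correcting the raw count gives 2407 − 7 + 15 = 2415 true growth laminae.
Specimen A: 2415 growth laminae at 3 years each span 2415 × 3 = 7245 years.
A: 251.2 mm over 7245 years gives 251.2 / 7245 ≈ 0.035 mm per year.
Specimen B: at 3 years per growth lamina, 2287 × 3 = 6861 years. B's length ≈ 0.035 × 6861 = 240.1 mm.

240.1 mm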